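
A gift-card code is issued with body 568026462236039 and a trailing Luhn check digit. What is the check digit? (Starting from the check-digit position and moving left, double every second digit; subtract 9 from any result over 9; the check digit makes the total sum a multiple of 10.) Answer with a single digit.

Partial digits right→left: 9 3 0 6 3 2 2 6 4 6 2 0 8 6 5
Double every second digit counting from the check-digit position (so the 1st, 3rd, 5th, ... of the partial from the right).
  doubled (with −9 where >9): 9 0 6 4 8 4 7 1 → sum 39
  kept as-is: 3 6 2 6 6 0 6 → sum 29
Total = 39 + 29 = 68.
Check digit = (10 − (68 mod 10)) mod 10 = 2.

2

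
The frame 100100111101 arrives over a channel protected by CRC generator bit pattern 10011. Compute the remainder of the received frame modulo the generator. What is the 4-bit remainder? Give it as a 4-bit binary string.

0011

Modulo-2 division of 100100111101 by 10011:
  pos 0: 10010 XOR 10011 = 00001
  pos 4: 10111 XOR 10011 = 00100
  pos 6: 10010 XOR 10011 = 00001
Remainder = 0011 (nonzero — an error is detected).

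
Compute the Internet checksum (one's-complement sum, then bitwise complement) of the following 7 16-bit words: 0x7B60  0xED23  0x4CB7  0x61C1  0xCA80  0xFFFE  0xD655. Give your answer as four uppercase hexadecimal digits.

One's-complement addition (fold any carry out of bit 15 back into bit 0):
  0x7B60 + 0xED23 = 0x16883 → wrap carry → 0x6884
  0x6884 + 0x4CB7 = 0x0B53B
  0xB53B + 0x61C1 = 0x116FC → wrap carry → 0x16FD
  0x16FD + 0xCA80 = 0x0E17D
  0xE17D + 0xFFFE = 0x1E17B → wrap carry → 0xE17C
  0xE17C + 0xD655 = 0x1B7D1 → wrap carry → 0xB7D2
One's-complement sum = 0xB7D2.
Checksum = ~0xB7D2 & 0xFFFF = 0x482D.

482D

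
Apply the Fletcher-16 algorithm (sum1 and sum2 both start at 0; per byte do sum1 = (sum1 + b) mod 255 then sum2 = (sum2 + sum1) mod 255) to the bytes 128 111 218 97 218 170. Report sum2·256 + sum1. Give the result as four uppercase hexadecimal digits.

20B1

Running sums (mod 255):
  after byte 0 (128): sum1=128, sum2=128
  after byte 1 (111): sum1=239, sum2=112
  after byte 2 (218): sum1=202, sum2=59
  after byte 3 (97): sum1=44, sum2=103
  after byte 4 (218): sum1=7, sum2=110
  after byte 5 (170): sum1=177, sum2=32
Checksum = sum2·256 + sum1 = 32·256 + 177 = 8369 = 0x20B1.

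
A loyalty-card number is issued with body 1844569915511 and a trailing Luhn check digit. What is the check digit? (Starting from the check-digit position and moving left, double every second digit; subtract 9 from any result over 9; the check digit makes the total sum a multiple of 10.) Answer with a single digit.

Partial digits right→left: 1 1 5 5 1 9 9 6 5 4 4 8 1
Double every second digit counting from the check-digit position (so the 1st, 3rd, 5th, ... of the partial from the right).
  doubled (with −9 where >9): 2 1 2 9 1 8 2 → sum 25
  kept as-is: 1 5 9 6 4 8 → sum 33
Total = 25 + 33 = 58.
Check digit = (10 − (58 mod 10)) mod 10 = 2.

2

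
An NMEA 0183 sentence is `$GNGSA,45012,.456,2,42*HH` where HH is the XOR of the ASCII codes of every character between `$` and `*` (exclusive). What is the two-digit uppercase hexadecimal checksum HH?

43

XOR the ASCII codes of the payload characters:
  'G' = 0x47 → acc = 0x47
  'N' = 0x4E → acc = 0x09
  'G' = 0x47 → acc = 0x4E
  'S' = 0x53 → acc = 0x1D
  'A' = 0x41 → acc = 0x5C
  ',' = 0x2C → acc = 0x70
  '4' = 0x34 → acc = 0x44
  '5' = 0x35 → acc = 0x71
  '0' = 0x30 → acc = 0x41
  '1' = 0x31 → acc = 0x70
  '2' = 0x32 → acc = 0x42
  ',' = 0x2C → acc = 0x6E
  '.' = 0x2E → acc = 0x40
  '4' = 0x34 → acc = 0x74
  '5' = 0x35 → acc = 0x41
  '6' = 0x36 → acc = 0x77
  ',' = 0x2C → acc = 0x5B
  '2' = 0x32 → acc = 0x69
  ',' = 0x2C → acc = 0x45
  '4' = 0x34 → acc = 0x71
  '2' = 0x32 → acc = 0x43
Checksum = 0x43.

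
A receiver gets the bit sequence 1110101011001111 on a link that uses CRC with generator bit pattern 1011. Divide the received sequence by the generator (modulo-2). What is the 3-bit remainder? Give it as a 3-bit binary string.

100

Modulo-2 division of 1110101011001111 by 1011:
  pos 0: 1110 XOR 1011 = 0101
  pos 1: 1011 XOR 1011 = 0000
  pos 6: 1011 XOR 1011 = 0000
  pos 12: 1111 XOR 1011 = 0100
Remainder = 100 (nonzero — an error is detected).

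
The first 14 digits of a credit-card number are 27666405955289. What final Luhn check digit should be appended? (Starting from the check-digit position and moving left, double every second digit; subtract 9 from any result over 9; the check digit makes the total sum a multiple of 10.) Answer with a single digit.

Partial digits right→left: 9 8 2 5 5 9 5 0 4 6 6 6 7 2
Double every second digit counting from the check-digit position (so the 1st, 3rd, 5th, ... of the partial from the right).
  doubled (with −9 where >9): 9 4 1 1 8 3 5 → sum 31
  kept as-is: 8 5 9 0 6 6 2 → sum 36
Total = 31 + 36 = 67.
Check digit = (10 − (67 mod 10)) mod 10 = 3.

3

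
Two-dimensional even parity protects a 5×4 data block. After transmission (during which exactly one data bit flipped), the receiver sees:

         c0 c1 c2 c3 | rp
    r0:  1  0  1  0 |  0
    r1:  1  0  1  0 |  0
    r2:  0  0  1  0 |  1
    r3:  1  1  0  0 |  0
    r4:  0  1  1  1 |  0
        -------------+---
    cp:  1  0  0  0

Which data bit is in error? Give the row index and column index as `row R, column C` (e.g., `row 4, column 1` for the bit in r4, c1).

row 4, column 3

Recompute each row's even parity and compare to rp:
  r0: data parity 0, sent rp 0 → ok
  r1: data parity 0, sent rp 0 → ok
  r2: data parity 1, sent rp 1 → ok
  r3: data parity 0, sent rp 0 → ok
  r4: data parity 1, sent rp 0 → mismatch
Recompute each column's even parity and compare to cp:
  c0: data parity 1, sent cp 1 → ok
  c1: data parity 0, sent cp 0 → ok
  c2: data parity 0, sent cp 0 → ok
  c3: data parity 1, sent cp 0 → mismatch
Exactly one row (r4) and one column (c3) fail → the flipped bit is at their intersection.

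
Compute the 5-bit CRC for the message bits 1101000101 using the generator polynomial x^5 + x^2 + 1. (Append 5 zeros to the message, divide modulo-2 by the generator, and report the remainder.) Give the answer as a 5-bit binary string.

Append 5 zeros: 110100010100000. Divide by 100101 (XOR where the leading bit is 1):
  pos 0: 110100 XOR 100101 = 010001
  pos 1: 100010 XOR 100101 = 000111
  pos 4: 111101 XOR 100101 = 011000
  pos 5: 110000 XOR 100101 = 010101
  pos 6: 101010 XOR 100101 = 001111
  pos 8: 111100 XOR 100101 = 011001
  pos 9: 110010 XOR 100101 = 010111
Remainder (last 5 bits) = 10111. This is the CRC / FCS.

10111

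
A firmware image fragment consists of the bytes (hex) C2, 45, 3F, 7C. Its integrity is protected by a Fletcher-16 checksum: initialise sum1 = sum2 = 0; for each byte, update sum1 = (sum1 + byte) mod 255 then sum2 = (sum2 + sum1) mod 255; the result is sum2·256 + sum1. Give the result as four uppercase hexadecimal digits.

Running sums (mod 255):
  after byte 0 (C2): sum1=194, sum2=194
  after byte 1 (45): sum1=8, sum2=202
  after byte 2 (3F): sum1=71, sum2=18
  after byte 3 (7C): sum1=195, sum2=213
Checksum = sum2·256 + sum1 = 213·256 + 195 = 54723 = 0xD5C3.

D5C3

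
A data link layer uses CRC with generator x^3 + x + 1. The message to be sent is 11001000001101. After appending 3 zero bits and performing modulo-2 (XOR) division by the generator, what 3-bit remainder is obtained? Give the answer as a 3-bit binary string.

000

Append 3 zeros: 11001000001101000. Divide by 1011 (XOR where the leading bit is 1):
  pos 0: 1100 XOR 1011 = 0111
  pos 1: 1111 XOR 1011 = 0100
  pos 2: 1000 XOR 1011 = 0011
  pos 4: 1100 XOR 1011 = 0111
  pos 5: 1110 XOR 1011 = 0101
  pos 6: 1010 XOR 1011 = 0001
  pos 9: 1110 XOR 1011 = 0101
  pos 10: 1011 XOR 1011 = 0000
Remainder (last 3 bits) = 000. This is the CRC / FCS.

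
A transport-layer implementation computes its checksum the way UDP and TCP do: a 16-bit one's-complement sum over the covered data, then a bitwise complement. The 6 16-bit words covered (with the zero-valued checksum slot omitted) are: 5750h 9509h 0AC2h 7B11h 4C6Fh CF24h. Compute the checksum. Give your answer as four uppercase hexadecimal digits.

One's-complement addition (fold any carry out of bit 15 back into bit 0):
  0x5750 + 0x9509 = 0x0EC59
  0xEC59 + 0x0AC2 = 0x0F71B
  0xF71B + 0x7B11 = 0x1722C → wrap carry → 0x722D
  0x722D + 0x4C6F = 0x0BE9C
  0xBE9C + 0xCF24 = 0x18DC0 → wrap carry → 0x8DC1
One's-complement sum = 0x8DC1.
Checksum = ~0x8DC1 & 0xFFFF = 0x723E.

723E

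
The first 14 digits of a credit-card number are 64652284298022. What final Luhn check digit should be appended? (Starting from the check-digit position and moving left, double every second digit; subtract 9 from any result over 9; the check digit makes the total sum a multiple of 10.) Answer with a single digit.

Partial digits right→left: 2 2 0 8 9 2 4 8 2 2 5 6 4 6
Double every second digit counting from the check-digit position (so the 1st, 3rd, 5th, ... of the partial from the right).
  doubled (with −9 where >9): 4 0 9 8 4 1 8 → sum 34
  kept as-is: 2 8 2 8 2 6 6 → sum 34
Total = 34 + 34 = 68.
Check digit = (10 − (68 mod 10)) mod 10 = 2.

2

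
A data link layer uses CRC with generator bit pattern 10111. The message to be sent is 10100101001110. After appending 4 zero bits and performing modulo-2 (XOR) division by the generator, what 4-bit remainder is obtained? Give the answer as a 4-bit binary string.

1000

Append 4 zeros: 101001010011100000. Divide by 10111 (XOR where the leading bit is 1):
  pos 0: 10100 XOR 10111 = 00011
  pos 3: 11101 XOR 10111 = 01010
  pos 4: 10100 XOR 10111 = 00011
  pos 7: 11011 XOR 10111 = 01100
  pos 8: 11001 XOR 10111 = 01110
  pos 9: 11100 XOR 10111 = 01011
  pos 10: 10110 XOR 10111 = 00001
Remainder (last 4 bits) = 1000. This is the CRC / FCS.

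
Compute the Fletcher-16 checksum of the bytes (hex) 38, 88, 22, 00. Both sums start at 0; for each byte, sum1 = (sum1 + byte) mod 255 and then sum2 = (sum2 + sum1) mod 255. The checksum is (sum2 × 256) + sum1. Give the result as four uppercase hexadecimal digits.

Running sums (mod 255):
  after byte 0 (38): sum1=56, sum2=56
  after byte 1 (88): sum1=192, sum2=248
  after byte 2 (22): sum1=226, sum2=219
  after byte 3 (00): sum1=226, sum2=190
Checksum = sum2·256 + sum1 = 190·256 + 226 = 48866 = 0xBEE2.

BEE2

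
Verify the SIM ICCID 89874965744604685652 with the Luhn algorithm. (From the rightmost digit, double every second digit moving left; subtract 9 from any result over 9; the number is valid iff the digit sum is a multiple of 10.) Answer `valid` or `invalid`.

From the right, keep odd positions and double even positions (subtract 9 from any doubled value over 9):
  doubled (positions 2,4,...): 1 1 3 0 8 5 3 8 7 7 → sum 43
  kept (positions 1,3,...): 2 6 8 4 6 4 5 9 7 9 → sum 60
Total = 103.
103 mod 10 = 3, so the number is invalid.

invalid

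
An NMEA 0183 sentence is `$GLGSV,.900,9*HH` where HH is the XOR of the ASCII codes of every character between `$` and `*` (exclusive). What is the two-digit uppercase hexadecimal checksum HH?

67

XOR the ASCII codes of the payload characters:
  'G' = 0x47 → acc = 0x47
  'L' = 0x4C → acc = 0x0B
  'G' = 0x47 → acc = 0x4C
  'S' = 0x53 → acc = 0x1F
  'V' = 0x56 → acc = 0x49
  ',' = 0x2C → acc = 0x65
  '.' = 0x2E → acc = 0x4B
  '9' = 0x39 → acc = 0x72
  '0' = 0x30 → acc = 0x42
  '0' = 0x30 → acc = 0x72
  ',' = 0x2C → acc = 0x5E
  '9' = 0x39 → acc = 0x67
Checksum = 0x67.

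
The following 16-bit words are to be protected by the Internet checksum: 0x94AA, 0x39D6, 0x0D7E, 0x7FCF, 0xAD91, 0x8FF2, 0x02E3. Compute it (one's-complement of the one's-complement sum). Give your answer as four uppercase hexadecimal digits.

63CA

One's-complement addition (fold any carry out of bit 15 back into bit 0):
  0x94AA + 0x39D6 = 0x0CE80
  0xCE80 + 0x0D7E = 0x0DBFE
  0xDBFE + 0x7FCF = 0x15BCD → wrap carry → 0x5BCE
  0x5BCE + 0xAD91 = 0x1095F → wrap carry → 0x0960
  0x0960 + 0x8FF2 = 0x09952
  0x9952 + 0x02E3 = 0x09C35
One's-complement sum = 0x9C35.
Checksum = ~0x9C35 & 0xFFFF = 0x63CA.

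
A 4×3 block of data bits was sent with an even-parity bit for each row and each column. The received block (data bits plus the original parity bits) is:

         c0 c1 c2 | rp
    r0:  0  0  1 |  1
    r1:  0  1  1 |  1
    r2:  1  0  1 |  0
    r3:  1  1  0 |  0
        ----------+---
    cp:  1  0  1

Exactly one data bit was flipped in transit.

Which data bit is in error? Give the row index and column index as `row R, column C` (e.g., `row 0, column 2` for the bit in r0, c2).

Recompute each row's even parity and compare to rp:
  r0: data parity 1, sent rp 1 → ok
  r1: data parity 0, sent rp 1 → mismatch
  r2: data parity 0, sent rp 0 → ok
  r3: data parity 0, sent rp 0 → ok
Recompute each column's even parity and compare to cp:
  c0: data parity 0, sent cp 1 → mismatch
  c1: data parity 0, sent cp 0 → ok
  c2: data parity 1, sent cp 1 → ok
Exactly one row (r1) and one column (c0) fail → the flipped bit is at their intersection.

row 1, column 0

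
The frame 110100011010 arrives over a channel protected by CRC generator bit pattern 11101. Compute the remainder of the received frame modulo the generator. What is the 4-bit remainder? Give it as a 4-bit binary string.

Modulo-2 division of 110100011010 by 11101:
  pos 0: 11010 XOR 11101 = 00111
  pos 2: 11100 XOR 11101 = 00001
  pos 6: 11101 XOR 11101 = 00000
Remainder = 0000 (zero — the frame passes the CRC check).

0000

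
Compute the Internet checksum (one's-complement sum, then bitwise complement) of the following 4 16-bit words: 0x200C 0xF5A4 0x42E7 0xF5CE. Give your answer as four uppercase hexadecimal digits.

One's-complement addition (fold any carry out of bit 15 back into bit 0):
  0x200C + 0xF5A4 = 0x115B0 → wrap carry → 0x15B1
  0x15B1 + 0x42E7 = 0x05898
  0x5898 + 0xF5CE = 0x14E66 → wrap carry → 0x4E67
One's-complement sum = 0x4E67.
Checksum = ~0x4E67 & 0xFFFF = 0xB198.

B198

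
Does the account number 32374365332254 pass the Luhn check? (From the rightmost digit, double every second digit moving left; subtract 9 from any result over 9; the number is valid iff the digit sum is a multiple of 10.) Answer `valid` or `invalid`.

valid

From the right, keep odd positions and double even positions (subtract 9 from any doubled value over 9):
  doubled (positions 2,4,...): 1 4 6 3 8 6 6 → sum 34
  kept (positions 1,3,...): 4 2 3 5 3 7 2 → sum 26
Total = 60.
60 mod 10 = 0, so the number is valid.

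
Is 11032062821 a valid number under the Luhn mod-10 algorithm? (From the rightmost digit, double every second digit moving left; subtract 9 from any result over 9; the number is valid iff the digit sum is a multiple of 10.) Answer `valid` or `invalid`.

From the right, keep odd positions and double even positions (subtract 9 from any doubled value over 9):
  doubled (positions 2,4,...): 4 4 0 6 2 → sum 16
  kept (positions 1,3,...): 1 8 6 2 0 1 → sum 18
Total = 34.
34 mod 10 = 4, so the number is invalid.

invalid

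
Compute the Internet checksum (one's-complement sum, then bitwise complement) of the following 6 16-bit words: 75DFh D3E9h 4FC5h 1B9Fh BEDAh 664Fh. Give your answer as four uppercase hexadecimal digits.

25A8

One's-complement addition (fold any carry out of bit 15 back into bit 0):
  0x75DF + 0xD3E9 = 0x149C8 → wrap carry → 0x49C9
  0x49C9 + 0x4FC5 = 0x0998E
  0x998E + 0x1B9F = 0x0B52D
  0xB52D + 0xBEDA = 0x17407 → wrap carry → 0x7408
  0x7408 + 0x664F = 0x0DA57
One's-complement sum = 0xDA57.
Checksum = ~0xDA57 & 0xFFFF = 0x25A8.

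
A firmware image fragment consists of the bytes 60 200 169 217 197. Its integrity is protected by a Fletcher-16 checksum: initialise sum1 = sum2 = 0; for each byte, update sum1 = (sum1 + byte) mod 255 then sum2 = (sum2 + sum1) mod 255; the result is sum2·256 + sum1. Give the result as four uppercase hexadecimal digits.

C64E

Running sums (mod 255):
  after byte 0 (60): sum1=60, sum2=60
  after byte 1 (200): sum1=5, sum2=65
  after byte 2 (169): sum1=174, sum2=239
  after byte 3 (217): sum1=136, sum2=120
  after byte 4 (197): sum1=78, sum2=198
Checksum = sum2·256 + sum1 = 198·256 + 78 = 50766 = 0xC64E.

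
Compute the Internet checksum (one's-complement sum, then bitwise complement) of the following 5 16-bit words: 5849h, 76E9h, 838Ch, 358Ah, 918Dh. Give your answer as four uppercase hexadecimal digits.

E628

One's-complement addition (fold any carry out of bit 15 back into bit 0):
  0x5849 + 0x76E9 = 0x0CF32
  0xCF32 + 0x838C = 0x152BE → wrap carry → 0x52BF
  0x52BF + 0x358A = 0x08849
  0x8849 + 0x918D = 0x119D6 → wrap carry → 0x19D7
One's-complement sum = 0x19D7.
Checksum = ~0x19D7 & 0xFFFF = 0xE628.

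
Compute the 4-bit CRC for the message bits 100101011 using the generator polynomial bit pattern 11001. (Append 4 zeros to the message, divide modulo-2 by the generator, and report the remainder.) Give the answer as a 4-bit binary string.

0011

Append 4 zeros: 1001010110000. Divide by 11001 (XOR where the leading bit is 1):
  pos 0: 10010 XOR 11001 = 01011
  pos 1: 10111 XOR 11001 = 01110
  pos 2: 11100 XOR 11001 = 00101
  pos 4: 10111 XOR 11001 = 01110
  pos 5: 11100 XOR 11001 = 00101
  pos 7: 10100 XOR 11001 = 01101
  pos 8: 11010 XOR 11001 = 00011
Remainder (last 4 bits) = 0011. This is the CRC / FCS.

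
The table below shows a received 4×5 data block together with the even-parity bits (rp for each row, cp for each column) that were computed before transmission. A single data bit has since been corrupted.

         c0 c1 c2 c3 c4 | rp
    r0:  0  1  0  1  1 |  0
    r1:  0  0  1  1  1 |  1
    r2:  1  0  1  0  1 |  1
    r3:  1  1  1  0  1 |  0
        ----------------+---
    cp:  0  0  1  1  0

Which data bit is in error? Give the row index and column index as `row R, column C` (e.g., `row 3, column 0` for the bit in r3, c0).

row 0, column 3

Recompute each row's even parity and compare to rp:
  r0: data parity 1, sent rp 0 → mismatch
  r1: data parity 1, sent rp 1 → ok
  r2: data parity 1, sent rp 1 → ok
  r3: data parity 0, sent rp 0 → ok
Recompute each column's even parity and compare to cp:
  c0: data parity 0, sent cp 0 → ok
  c1: data parity 0, sent cp 0 → ok
  c2: data parity 1, sent cp 1 → ok
  c3: data parity 0, sent cp 1 → mismatch
  c4: data parity 0, sent cp 0 → ok
Exactly one row (r0) and one column (c3) fail → the flipped bit is at their intersection.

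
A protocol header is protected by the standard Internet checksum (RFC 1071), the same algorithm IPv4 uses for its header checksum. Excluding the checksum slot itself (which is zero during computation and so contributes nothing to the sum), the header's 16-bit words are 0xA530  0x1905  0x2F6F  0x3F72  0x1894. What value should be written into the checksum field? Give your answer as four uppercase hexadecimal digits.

One's-complement addition (fold any carry out of bit 15 back into bit 0):
  0xA530 + 0x1905 = 0x0BE35
  0xBE35 + 0x2F6F = 0x0EDA4
  0xEDA4 + 0x3F72 = 0x12D16 → wrap carry → 0x2D17
  0x2D17 + 0x1894 = 0x045AB
One's-complement sum = 0x45AB.
Checksum = ~0x45AB & 0xFFFF = 0xBA54.

BA54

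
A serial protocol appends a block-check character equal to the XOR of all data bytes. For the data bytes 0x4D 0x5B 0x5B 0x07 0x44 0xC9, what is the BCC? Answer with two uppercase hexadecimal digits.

C7

XOR the bytes together:
  start with 0x4D
  0x4D ⊕ 0x5B = 0x16
  0x16 ⊕ 0x5B = 0x4D
  0x4D ⊕ 0x07 = 0x4A
  0x4A ⊕ 0x44 = 0x0E
  0x0E ⊕ 0xC9 = 0xC7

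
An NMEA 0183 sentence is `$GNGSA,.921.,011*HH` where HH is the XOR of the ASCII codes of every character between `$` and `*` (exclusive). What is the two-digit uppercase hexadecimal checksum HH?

XOR the ASCII codes of the payload characters:
  'G' = 0x47 → acc = 0x47
  'N' = 0x4E → acc = 0x09
  'G' = 0x47 → acc = 0x4E
  'S' = 0x53 → acc = 0x1D
  'A' = 0x41 → acc = 0x5C
  ',' = 0x2C → acc = 0x70
  '.' = 0x2E → acc = 0x5E
  '9' = 0x39 → acc = 0x67
  '2' = 0x32 → acc = 0x55
  '1' = 0x31 → acc = 0x64
  '.' = 0x2E → acc = 0x4A
  ',' = 0x2C → acc = 0x66
  '0' = 0x30 → acc = 0x56
  '1' = 0x31 → acc = 0x67
  '1' = 0x31 → acc = 0x56
Checksum = 0x56.

56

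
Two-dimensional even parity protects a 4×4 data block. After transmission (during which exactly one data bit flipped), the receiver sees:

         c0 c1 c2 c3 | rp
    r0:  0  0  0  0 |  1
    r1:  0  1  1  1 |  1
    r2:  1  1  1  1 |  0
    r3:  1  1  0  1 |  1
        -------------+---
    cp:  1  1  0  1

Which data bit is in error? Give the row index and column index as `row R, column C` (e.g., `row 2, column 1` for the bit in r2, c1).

Recompute each row's even parity and compare to rp:
  r0: data parity 0, sent rp 1 → mismatch
  r1: data parity 1, sent rp 1 → ok
  r2: data parity 0, sent rp 0 → ok
  r3: data parity 1, sent rp 1 → ok
Recompute each column's even parity and compare to cp:
  c0: data parity 0, sent cp 1 → mismatch
  c1: data parity 1, sent cp 1 → ok
  c2: data parity 0, sent cp 0 → ok
  c3: data parity 1, sent cp 1 → ok
Exactly one row (r0) and one column (c0) fail → the flipped bit is at their intersection.

row 0, column 0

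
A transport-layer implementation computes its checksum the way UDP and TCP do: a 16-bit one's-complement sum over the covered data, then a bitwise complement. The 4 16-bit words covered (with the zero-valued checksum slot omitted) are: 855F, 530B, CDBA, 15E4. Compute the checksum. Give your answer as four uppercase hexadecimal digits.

43F6

One's-complement addition (fold any carry out of bit 15 back into bit 0):
  0x855F + 0x530B = 0x0D86A
  0xD86A + 0xCDBA = 0x1A624 → wrap carry → 0xA625
  0xA625 + 0x15E4 = 0x0BC09
One's-complement sum = 0xBC09.
Checksum = ~0xBC09 & 0xFFFF = 0x43F6.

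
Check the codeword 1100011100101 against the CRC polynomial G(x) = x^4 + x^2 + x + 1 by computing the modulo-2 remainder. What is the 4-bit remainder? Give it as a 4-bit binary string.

1000

Modulo-2 division of 1100011100101 by 10111:
  pos 0: 11000 XOR 10111 = 01111
  pos 1: 11111 XOR 10111 = 01000
  pos 2: 10001 XOR 10111 = 00110
  pos 4: 11010 XOR 10111 = 01101
  pos 5: 11010 XOR 10111 = 01101
  pos 6: 11011 XOR 10111 = 01100
  pos 7: 11000 XOR 10111 = 01111
  pos 8: 11111 XOR 10111 = 01000
Remainder = 1000 (nonzero — an error is detected).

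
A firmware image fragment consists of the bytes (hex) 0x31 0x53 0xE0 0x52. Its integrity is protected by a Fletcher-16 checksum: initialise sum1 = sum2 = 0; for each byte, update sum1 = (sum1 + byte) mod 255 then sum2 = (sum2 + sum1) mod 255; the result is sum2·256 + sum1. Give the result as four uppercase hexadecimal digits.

D2B7

Running sums (mod 255):
  after byte 0 (0x31): sum1=49, sum2=49
  after byte 1 (0x53): sum1=132, sum2=181
  after byte 2 (0xE0): sum1=101, sum2=27
  after byte 3 (0x52): sum1=183, sum2=210
Checksum = sum2·256 + sum1 = 210·256 + 183 = 53943 = 0xD2B7.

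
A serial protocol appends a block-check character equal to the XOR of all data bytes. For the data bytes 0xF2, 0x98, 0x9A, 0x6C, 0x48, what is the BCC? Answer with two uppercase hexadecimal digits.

XOR the bytes together:
  start with 0xF2
  0xF2 ⊕ 0x98 = 0x6A
  0x6A ⊕ 0x9A = 0xF0
  0xF0 ⊕ 0x6C = 0x9C
  0x9C ⊕ 0x48 = 0xD4

D4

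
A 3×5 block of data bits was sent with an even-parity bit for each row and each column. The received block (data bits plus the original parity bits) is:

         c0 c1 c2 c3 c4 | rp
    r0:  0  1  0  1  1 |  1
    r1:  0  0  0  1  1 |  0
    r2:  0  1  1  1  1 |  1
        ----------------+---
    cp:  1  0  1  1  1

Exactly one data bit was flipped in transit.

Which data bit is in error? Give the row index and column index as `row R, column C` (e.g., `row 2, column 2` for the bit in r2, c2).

row 2, column 0

Recompute each row's even parity and compare to rp:
  r0: data parity 1, sent rp 1 → ok
  r1: data parity 0, sent rp 0 → ok
  r2: data parity 0, sent rp 1 → mismatch
Recompute each column's even parity and compare to cp:
  c0: data parity 0, sent cp 1 → mismatch
  c1: data parity 0, sent cp 0 → ok
  c2: data parity 1, sent cp 1 → ok
  c3: data parity 1, sent cp 1 → ok
  c4: data parity 1, sent cp 1 → ok
Exactly one row (r2) and one column (c0) fail → the flipped bit is at their intersection.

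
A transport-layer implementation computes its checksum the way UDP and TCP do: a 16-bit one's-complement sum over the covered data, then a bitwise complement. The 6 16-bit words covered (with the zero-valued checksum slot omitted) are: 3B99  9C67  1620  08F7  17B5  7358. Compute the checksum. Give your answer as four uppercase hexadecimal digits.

7DDA

One's-complement addition (fold any carry out of bit 15 back into bit 0):
  0x3B99 + 0x9C67 = 0x0D800
  0xD800 + 0x1620 = 0x0EE20
  0xEE20 + 0x08F7 = 0x0F717
  0xF717 + 0x17B5 = 0x10ECC → wrap carry → 0x0ECD
  0x0ECD + 0x7358 = 0x08225
One's-complement sum = 0x8225.
Checksum = ~0x8225 & 0xFFFF = 0x7DDA.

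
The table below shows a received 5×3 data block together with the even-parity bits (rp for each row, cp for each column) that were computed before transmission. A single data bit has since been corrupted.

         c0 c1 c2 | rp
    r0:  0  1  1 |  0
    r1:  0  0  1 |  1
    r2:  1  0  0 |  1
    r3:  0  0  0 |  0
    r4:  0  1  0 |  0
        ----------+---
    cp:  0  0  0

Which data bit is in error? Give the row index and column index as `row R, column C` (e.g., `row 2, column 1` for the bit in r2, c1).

row 4, column 0

Recompute each row's even parity and compare to rp:
  r0: data parity 0, sent rp 0 → ok
  r1: data parity 1, sent rp 1 → ok
  r2: data parity 1, sent rp 1 → ok
  r3: data parity 0, sent rp 0 → ok
  r4: data parity 1, sent rp 0 → mismatch
Recompute each column's even parity and compare to cp:
  c0: data parity 1, sent cp 0 → mismatch
  c1: data parity 0, sent cp 0 → ok
  c2: data parity 0, sent cp 0 → ok
Exactly one row (r4) and one column (c0) fail → the flipped bit is at their intersection.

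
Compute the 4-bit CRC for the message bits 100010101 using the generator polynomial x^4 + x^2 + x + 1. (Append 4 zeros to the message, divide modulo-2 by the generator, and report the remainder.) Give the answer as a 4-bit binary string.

0000

Append 4 zeros: 1000101010000. Divide by 10111 (XOR where the leading bit is 1):
  pos 0: 10001 XOR 10111 = 00110
  pos 2: 11001 XOR 10111 = 01110
  pos 3: 11100 XOR 10111 = 01011
  pos 4: 10111 XOR 10111 = 00000
Remainder (last 4 bits) = 0000. This is the CRC / FCS.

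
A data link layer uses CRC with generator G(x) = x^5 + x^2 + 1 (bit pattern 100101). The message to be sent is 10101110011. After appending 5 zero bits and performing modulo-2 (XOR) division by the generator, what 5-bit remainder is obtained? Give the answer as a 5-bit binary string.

Append 5 zeros: 1010111001100000. Divide by 100101 (XOR where the leading bit is 1):
  pos 0: 101011 XOR 100101 = 001110
  pos 2: 111010 XOR 100101 = 011111
  pos 3: 111110 XOR 100101 = 011011
  pos 4: 110111 XOR 100101 = 010010
  pos 5: 100101 XOR 100101 = 000000
Remainder (last 5 bits) = 00000. This is the CRC / FCS.

00000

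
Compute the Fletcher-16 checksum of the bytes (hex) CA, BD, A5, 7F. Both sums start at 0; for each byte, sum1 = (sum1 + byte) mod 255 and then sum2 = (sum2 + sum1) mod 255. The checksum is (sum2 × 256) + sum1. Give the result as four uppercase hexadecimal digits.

2FAD

Running sums (mod 255):
  after byte 0 (CA): sum1=202, sum2=202
  after byte 1 (BD): sum1=136, sum2=83
  after byte 2 (A5): sum1=46, sum2=129
  after byte 3 (7F): sum1=173, sum2=47
Checksum = sum2·256 + sum1 = 47·256 + 173 = 12205 = 0x2FAD.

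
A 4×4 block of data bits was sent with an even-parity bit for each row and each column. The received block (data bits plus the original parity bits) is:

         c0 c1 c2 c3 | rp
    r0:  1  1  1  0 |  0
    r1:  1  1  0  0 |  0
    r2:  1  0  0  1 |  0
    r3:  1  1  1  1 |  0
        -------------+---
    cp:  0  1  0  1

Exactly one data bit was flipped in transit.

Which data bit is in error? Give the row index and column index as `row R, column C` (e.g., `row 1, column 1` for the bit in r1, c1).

row 0, column 3

Recompute each row's even parity and compare to rp:
  r0: data parity 1, sent rp 0 → mismatch
  r1: data parity 0, sent rp 0 → ok
  r2: data parity 0, sent rp 0 → ok
  r3: data parity 0, sent rp 0 → ok
Recompute each column's even parity and compare to cp:
  c0: data parity 0, sent cp 0 → ok
  c1: data parity 1, sent cp 1 → ok
  c2: data parity 0, sent cp 0 → ok
  c3: data parity 0, sent cp 1 → mismatch
Exactly one row (r0) and one column (c3) fail → the flipped bit is at their intersection.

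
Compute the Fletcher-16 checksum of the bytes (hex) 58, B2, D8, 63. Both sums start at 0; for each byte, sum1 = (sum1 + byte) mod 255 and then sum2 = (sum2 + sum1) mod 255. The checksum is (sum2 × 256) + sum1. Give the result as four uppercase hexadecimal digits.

Running sums (mod 255):
  after byte 0 (58): sum1=88, sum2=88
  after byte 1 (B2): sum1=11, sum2=99
  after byte 2 (D8): sum1=227, sum2=71
  after byte 3 (63): sum1=71, sum2=142
Checksum = sum2·256 + sum1 = 142·256 + 71 = 36423 = 0x8E47.

8E47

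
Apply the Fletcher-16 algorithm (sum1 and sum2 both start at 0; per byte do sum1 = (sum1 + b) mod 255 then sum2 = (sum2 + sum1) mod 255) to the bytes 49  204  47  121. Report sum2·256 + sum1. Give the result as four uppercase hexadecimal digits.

Running sums (mod 255):
  after byte 0 (49): sum1=49, sum2=49
  after byte 1 (204): sum1=253, sum2=47
  after byte 2 (47): sum1=45, sum2=92
  after byte 3 (121): sum1=166, sum2=3
Checksum = sum2·256 + sum1 = 3·256 + 166 = 934 = 0x03A6.

03A6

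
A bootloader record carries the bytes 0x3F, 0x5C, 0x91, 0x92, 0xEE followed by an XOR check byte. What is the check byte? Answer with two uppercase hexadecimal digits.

XOR the bytes together:
  start with 0x3F
  0x3F ⊕ 0x5C = 0x63
  0x63 ⊕ 0x91 = 0xF2
  0xF2 ⊕ 0x92 = 0x60
  0x60 ⊕ 0xEE = 0x8E

8E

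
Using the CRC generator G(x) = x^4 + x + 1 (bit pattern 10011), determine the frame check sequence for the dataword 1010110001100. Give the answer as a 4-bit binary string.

Append 4 zeros: 10101100011000000. Divide by 10011 (XOR where the leading bit is 1):
  pos 0: 10101 XOR 10011 = 00110
  pos 2: 11010 XOR 10011 = 01001
  pos 3: 10010 XOR 10011 = 00001
  pos 7: 10110 XOR 10011 = 00101
  pos 9: 10100 XOR 10011 = 00111
  pos 11: 11100 XOR 10011 = 01111
  pos 12: 11110 XOR 10011 = 01101
Remainder (last 4 bits) = 1101. This is the CRC / FCS.

1101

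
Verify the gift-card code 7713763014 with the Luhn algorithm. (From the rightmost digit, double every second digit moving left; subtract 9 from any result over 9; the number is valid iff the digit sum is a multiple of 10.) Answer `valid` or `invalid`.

From the right, keep odd positions and double even positions (subtract 9 from any doubled value over 9):
  doubled (positions 2,4,...): 2 6 5 2 5 → sum 20
  kept (positions 1,3,...): 4 0 6 3 7 → sum 20
Total = 40.
40 mod 10 = 0, so the number is valid.

valid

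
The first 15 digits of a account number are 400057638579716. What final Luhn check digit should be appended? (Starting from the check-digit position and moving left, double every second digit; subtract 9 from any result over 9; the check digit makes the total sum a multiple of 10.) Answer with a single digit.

3

Partial digits right→left: 6 1 7 9 7 5 8 3 6 7 5 0 0 0 4
Double every second digit counting from the check-digit position (so the 1st, 3rd, 5th, ... of the partial from the right).
  doubled (with −9 where >9): 3 5 5 7 3 1 0 8 → sum 32
  kept as-is: 1 9 5 3 7 0 0 → sum 25
Total = 32 + 25 = 57.
Check digit = (10 − (57 mod 10)) mod 10 = 3.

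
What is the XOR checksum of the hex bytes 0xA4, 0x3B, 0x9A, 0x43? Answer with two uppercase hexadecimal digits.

XOR the bytes together:
  start with 0xA4
  0xA4 ⊕ 0x3B = 0x9F
  0x9F ⊕ 0x9A = 0x05
  0x05 ⊕ 0x43 = 0x46

46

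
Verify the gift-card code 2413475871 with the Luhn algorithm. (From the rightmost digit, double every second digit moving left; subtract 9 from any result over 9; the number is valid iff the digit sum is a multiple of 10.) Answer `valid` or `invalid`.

invalid

From the right, keep odd positions and double even positions (subtract 9 from any doubled value over 9):
  doubled (positions 2,4,...): 5 1 8 2 4 → sum 20
  kept (positions 1,3,...): 1 8 7 3 4 → sum 23
Total = 43.
43 mod 10 = 3, so the number is invalid.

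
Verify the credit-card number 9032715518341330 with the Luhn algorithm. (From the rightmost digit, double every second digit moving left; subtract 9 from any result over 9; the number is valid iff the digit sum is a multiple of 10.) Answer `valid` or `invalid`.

valid

From the right, keep odd positions and double even positions (subtract 9 from any doubled value over 9):
  doubled (positions 2,4,...): 6 2 6 2 1 5 6 9 → sum 37
  kept (positions 1,3,...): 0 3 4 8 5 1 2 0 → sum 23
Total = 60.
60 mod 10 = 0, so the number is valid.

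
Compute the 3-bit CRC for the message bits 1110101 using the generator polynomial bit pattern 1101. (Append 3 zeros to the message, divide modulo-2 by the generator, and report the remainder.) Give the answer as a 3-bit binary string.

Append 3 zeros: 1110101000. Divide by 1101 (XOR where the leading bit is 1):
  pos 0: 1110 XOR 1101 = 0011
  pos 2: 1110 XOR 1101 = 0011
  pos 4: 1110 XOR 1101 = 0011
  pos 6: 1100 XOR 1101 = 0001
Remainder (last 3 bits) = 001. This is the CRC / FCS.

001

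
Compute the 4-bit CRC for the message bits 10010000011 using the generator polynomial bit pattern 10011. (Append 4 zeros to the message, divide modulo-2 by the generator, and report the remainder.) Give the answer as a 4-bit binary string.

Append 4 zeros: 100100000110000. Divide by 10011 (XOR where the leading bit is 1):
  pos 0: 10010 XOR 10011 = 00001
  pos 4: 10000 XOR 10011 = 00011
  pos 7: 11110 XOR 10011 = 01101
  pos 8: 11010 XOR 10011 = 01001
  pos 9: 10010 XOR 10011 = 00001
Remainder (last 4 bits) = 0010. This is the CRC / FCS.

0010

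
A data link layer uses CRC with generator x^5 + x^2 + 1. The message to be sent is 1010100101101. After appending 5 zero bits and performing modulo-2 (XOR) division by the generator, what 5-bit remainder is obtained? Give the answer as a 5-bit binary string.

11101

Append 5 zeros: 101010010110100000. Divide by 100101 (XOR where the leading bit is 1):
  pos 0: 101010 XOR 100101 = 001111
  pos 2: 111101 XOR 100101 = 011000
  pos 3: 110000 XOR 100101 = 010101
  pos 4: 101011 XOR 100101 = 001110
  pos 6: 111010 XOR 100101 = 011111
  pos 7: 111111 XOR 100101 = 011010
  pos 8: 110100 XOR 100101 = 010001
  pos 9: 100010 XOR 100101 = 000111
  pos 12: 111000 XOR 100101 = 011101
Remainder (last 5 bits) = 11101. This is the CRC / FCS.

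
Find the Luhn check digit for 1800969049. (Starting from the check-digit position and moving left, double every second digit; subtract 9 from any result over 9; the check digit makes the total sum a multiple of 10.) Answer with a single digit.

8

Partial digits right→left: 9 4 0 9 6 9 0 0 8 1
Double every second digit counting from the check-digit position (so the 1st, 3rd, 5th, ... of the partial from the right).
  doubled (with −9 where >9): 9 0 3 0 7 → sum 19
  kept as-is: 4 9 9 0 1 → sum 23
Total = 19 + 23 = 42.
Check digit = (10 − (42 mod 10)) mod 10 = 8.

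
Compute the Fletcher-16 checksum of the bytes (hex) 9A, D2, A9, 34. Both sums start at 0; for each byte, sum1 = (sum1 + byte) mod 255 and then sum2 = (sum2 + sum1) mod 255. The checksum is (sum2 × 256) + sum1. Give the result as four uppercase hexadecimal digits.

6A4B

Running sums (mod 255):
  after byte 0 (9A): sum1=154, sum2=154
  after byte 1 (D2): sum1=109, sum2=8
  after byte 2 (A9): sum1=23, sum2=31
  after byte 3 (34): sum1=75, sum2=106
Checksum = sum2·256 + sum1 = 106·256 + 75 = 27211 = 0x6A4B.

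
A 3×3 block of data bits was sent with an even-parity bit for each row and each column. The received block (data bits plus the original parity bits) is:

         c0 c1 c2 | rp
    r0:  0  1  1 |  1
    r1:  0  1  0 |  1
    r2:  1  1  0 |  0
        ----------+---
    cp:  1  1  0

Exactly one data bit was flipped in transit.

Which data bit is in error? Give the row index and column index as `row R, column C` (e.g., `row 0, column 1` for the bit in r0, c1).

row 0, column 2

Recompute each row's even parity and compare to rp:
  r0: data parity 0, sent rp 1 → mismatch
  r1: data parity 1, sent rp 1 → ok
  r2: data parity 0, sent rp 0 → ok
Recompute each column's even parity and compare to cp:
  c0: data parity 1, sent cp 1 → ok
  c1: data parity 1, sent cp 1 → ok
  c2: data parity 1, sent cp 0 → mismatch
Exactly one row (r0) and one column (c2) fail → the flipped bit is at their intersection.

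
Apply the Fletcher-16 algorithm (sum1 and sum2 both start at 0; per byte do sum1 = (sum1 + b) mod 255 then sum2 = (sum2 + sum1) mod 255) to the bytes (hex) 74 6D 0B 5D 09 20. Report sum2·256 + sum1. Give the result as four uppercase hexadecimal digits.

Running sums (mod 255):
  after byte 0 (74): sum1=116, sum2=116
  after byte 1 (6D): sum1=225, sum2=86
  after byte 2 (0B): sum1=236, sum2=67
  after byte 3 (5D): sum1=74, sum2=141
  after byte 4 (09): sum1=83, sum2=224
  after byte 5 (20): sum1=115, sum2=84
Checksum = sum2·256 + sum1 = 84·256 + 115 = 21619 = 0x5473.

5473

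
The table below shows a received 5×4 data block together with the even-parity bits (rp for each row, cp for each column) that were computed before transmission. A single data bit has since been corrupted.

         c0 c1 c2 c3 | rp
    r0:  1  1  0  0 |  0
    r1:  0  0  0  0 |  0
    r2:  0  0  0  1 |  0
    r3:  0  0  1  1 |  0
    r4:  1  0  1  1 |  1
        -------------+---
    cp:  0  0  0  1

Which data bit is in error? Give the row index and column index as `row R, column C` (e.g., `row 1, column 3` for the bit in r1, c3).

row 2, column 1

Recompute each row's even parity and compare to rp:
  r0: data parity 0, sent rp 0 → ok
  r1: data parity 0, sent rp 0 → ok
  r2: data parity 1, sent rp 0 → mismatch
  r3: data parity 0, sent rp 0 → ok
  r4: data parity 1, sent rp 1 → ok
Recompute each column's even parity and compare to cp:
  c0: data parity 0, sent cp 0 → ok
  c1: data parity 1, sent cp 0 → mismatch
  c2: data parity 0, sent cp 0 → ok
  c3: data parity 1, sent cp 1 → ok
Exactly one row (r2) and one column (c1) fail → the flipped bit is at their intersection.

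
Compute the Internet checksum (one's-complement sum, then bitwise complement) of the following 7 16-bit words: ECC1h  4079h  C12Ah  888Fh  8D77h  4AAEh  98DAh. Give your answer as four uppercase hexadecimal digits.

One's-complement addition (fold any carry out of bit 15 back into bit 0):
  0xECC1 + 0x4079 = 0x12D3A → wrap carry → 0x2D3B
  0x2D3B + 0xC12A = 0x0EE65
  0xEE65 + 0x888F = 0x176F4 → wrap carry → 0x76F5
  0x76F5 + 0x8D77 = 0x1046C → wrap carry → 0x046D
  0x046D + 0x4AAE = 0x04F1B
  0x4F1B + 0x98DA = 0x0E7F5
One's-complement sum = 0xE7F5.
Checksum = ~0xE7F5 & 0xFFFF = 0x180A.

180A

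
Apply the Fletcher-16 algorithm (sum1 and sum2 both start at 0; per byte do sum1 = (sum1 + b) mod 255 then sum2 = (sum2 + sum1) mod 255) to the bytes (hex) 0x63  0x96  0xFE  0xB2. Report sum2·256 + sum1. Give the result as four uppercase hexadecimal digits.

02AB

Running sums (mod 255):
  after byte 0 (0x63): sum1=99, sum2=99
  after byte 1 (0x96): sum1=249, sum2=93
  after byte 2 (0xFE): sum1=248, sum2=86
  after byte 3 (0xB2): sum1=171, sum2=2
Checksum = sum2·256 + sum1 = 2·256 + 171 = 683 = 0x02AB.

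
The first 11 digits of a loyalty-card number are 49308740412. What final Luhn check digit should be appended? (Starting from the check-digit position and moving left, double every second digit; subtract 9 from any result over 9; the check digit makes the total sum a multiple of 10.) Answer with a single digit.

2

Partial digits right→left: 2 1 4 0 4 7 8 0 3 9 4
Double every second digit counting from the check-digit position (so the 1st, 3rd, 5th, ... of the partial from the right).
  doubled (with −9 where >9): 4 8 8 7 6 8 → sum 41
  kept as-is: 1 0 7 0 9 → sum 17
Total = 41 + 17 = 58.
Check digit = (10 − (58 mod 10)) mod 10 = 2.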